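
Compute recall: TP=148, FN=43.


Recall = TP/(TP+FN)
= 148/(148+43)
= 148/191 = 77.49%

77.49%


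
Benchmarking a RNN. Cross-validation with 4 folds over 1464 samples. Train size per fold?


Fold size = 1464/4 = 366
Training per fold = 1464 - 366 = 1098

1098


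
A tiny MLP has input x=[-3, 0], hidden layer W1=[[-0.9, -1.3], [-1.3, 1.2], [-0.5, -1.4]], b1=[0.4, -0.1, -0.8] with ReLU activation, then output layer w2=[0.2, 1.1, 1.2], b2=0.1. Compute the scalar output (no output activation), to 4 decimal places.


z1[0] = (-0.9)·(-3) + (-1.3)·(0) + 0.4 = 3.1
z1[1] = (-1.3)·(-3) + (1.2)·(0) - 0.1 = 3.8
z1[2] = (-0.5)·(-3) + (-1.4)·(0) - 0.8 = 0.7
h = ReLU(z1) = [3.1, 3.8, 0.7]
output = (0.2)·(3.1) + (1.1)·(3.8) + (1.2)·(0.7) + 0.1 = 5.74

5.74


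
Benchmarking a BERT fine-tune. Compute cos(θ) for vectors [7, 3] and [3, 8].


A·B = 7·3 + 3·8 = 45
‖A‖ = √58 = 7.6158, ‖B‖ = √73 = 8.544
cos = 45/(√58·√73) = 45/√4234 = 0.6916

0.6916


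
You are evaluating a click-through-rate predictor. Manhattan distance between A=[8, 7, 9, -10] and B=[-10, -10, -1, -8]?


d = |8+ 10| + |7+ 10| + |9+ 1| + |-10+ 8|
  = 18 + 17 + 10 + 2
  = 47

47


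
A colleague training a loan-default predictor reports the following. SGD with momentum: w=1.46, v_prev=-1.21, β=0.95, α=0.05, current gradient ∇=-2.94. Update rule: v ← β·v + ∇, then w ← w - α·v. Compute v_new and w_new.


v_new = 0.95·-1.21 - 2.94 = -1.1495 - 2.94 = -4.0895
w_new = 1.46 - 0.05·-4.0895 = 1.46 + 0.204475 = 1.664475

v_new=-4.0895, w_new=1.664475


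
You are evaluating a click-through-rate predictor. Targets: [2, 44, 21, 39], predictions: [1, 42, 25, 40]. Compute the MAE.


Absolute errors: |2-1|=1, |44-42|=2, |21-25|=4, |39-40|=1
Sum = 8
MAE = 8/4 = 2

2


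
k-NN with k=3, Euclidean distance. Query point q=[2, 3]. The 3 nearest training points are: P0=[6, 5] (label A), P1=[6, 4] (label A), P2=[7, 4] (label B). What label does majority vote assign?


d(q,P0) = 4.4721  (label A)
d(q,P1) = 4.1231  (label A)
d(q,P2) = 5.099  (label B)
Votes: A=2, B=1
Majority → A

A


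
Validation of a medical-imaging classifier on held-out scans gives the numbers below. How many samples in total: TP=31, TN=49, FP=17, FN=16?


Total = TP + TN + FP + FN
= 31 + 49 + 17 + 16
= 113
(Predicted positive: 48, predicted negative: 65)

113


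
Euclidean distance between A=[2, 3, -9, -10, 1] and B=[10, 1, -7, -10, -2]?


d = √((2-10)² + (3-1)² + (-9+ 7)² + (-10+ 10)² + (1+ 2)²)
  = √(64 + 4 + 4 + 0 + 9)
  = √81 = 9.0

9.0


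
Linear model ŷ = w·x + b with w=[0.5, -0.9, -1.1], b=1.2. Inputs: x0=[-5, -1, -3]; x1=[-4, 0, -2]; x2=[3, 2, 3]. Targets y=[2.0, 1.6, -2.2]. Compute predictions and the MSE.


ŷ0 = (0.5)·(-5) + (-0.9)·(-1) + (-1.1)·(-3) + 1.2 = 2.9
ŷ1 = (0.5)·(-4) + (-0.9)·(0) + (-1.1)·(-2) + 1.2 = 1.4
ŷ2 = (0.5)·(3) + (-0.9)·(2) + (-1.1)·(3) + 1.2 = -2.4
errors² = [0.81, 0.04, 0.04]
MSE = 0.8900/3 = 0.2967

0.2967


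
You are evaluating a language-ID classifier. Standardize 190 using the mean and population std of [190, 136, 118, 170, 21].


μ = 127, σ = 58.6788
z = (190 - 127)/58.6788 = 1.0736

1.0736


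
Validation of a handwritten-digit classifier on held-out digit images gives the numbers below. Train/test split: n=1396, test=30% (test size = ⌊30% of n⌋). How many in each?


Test = ⌊1396·30/100⌋ = 418
Train = 1396 - 418 = 978

Train: 978, Test: 418


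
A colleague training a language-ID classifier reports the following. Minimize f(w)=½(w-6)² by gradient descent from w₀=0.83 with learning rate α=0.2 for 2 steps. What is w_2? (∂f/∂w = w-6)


step 1: grad = 0.83-6 = -5.17; w = 0.83 - 0.2·(-5.17) = 1.864
step 2: grad = 1.864-6 = -4.136; w = 1.864 - 0.2·(-4.136) = 2.6912

2.6912


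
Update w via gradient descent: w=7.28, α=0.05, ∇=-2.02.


w_new = w - α·∇
= 7.28 - 0.05·-2.02
= 7.28 + 0.101
= 7.381

7.381


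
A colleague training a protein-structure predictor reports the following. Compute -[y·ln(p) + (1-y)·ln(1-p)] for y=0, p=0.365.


BCE = -[y·ln(p) + (1-y)·ln(1-p)]
= -0 - 1·ln(1-0.365)
= -ln(0.635) = 0.4541

0.4541


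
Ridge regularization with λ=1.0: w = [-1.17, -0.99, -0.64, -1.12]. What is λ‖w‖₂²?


‖w‖₂² = (-1.17)² + (-0.99)² + (-0.64)² + (-1.12)²
     = 1.3689 + 0.9801 + 0.4096 + 1.2544
     = 4.013
λ·‖w‖₂² = 1.0·4.013 = 4.013

4.013


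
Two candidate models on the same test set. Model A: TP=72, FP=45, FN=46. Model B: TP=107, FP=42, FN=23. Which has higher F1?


Model A: P=72/117=0.6154, R=72/118=0.6102, F1=2PR/(P+R)=2TP/(2TP+FP+FN)=144/235=0.6128
Model B: P=107/149=0.7181, R=107/130=0.8231, F1=2PR/(P+R)=2TP/(2TP+FP+FN)=214/279=0.767
0.6128 < 0.767 → Model B

Model B


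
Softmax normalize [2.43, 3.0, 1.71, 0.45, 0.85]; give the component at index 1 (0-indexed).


Exponentials: e^2.43=11.3589, e^3.0=20.0855, e^1.71=5.529, e^0.45=1.5683, e^0.85=2.3396
Sum = 40.8813
Softmax = [0.2779, 0.4913, 0.1352, 0.0384, 0.0572]
p[1] = 20.0855/40.8813 = 0.4913

0.4913


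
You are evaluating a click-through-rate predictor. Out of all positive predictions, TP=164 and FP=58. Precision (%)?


Precision = TP/(TP+FP)
= 164/(164+58)
= 164/222 = 73.87%

73.87%


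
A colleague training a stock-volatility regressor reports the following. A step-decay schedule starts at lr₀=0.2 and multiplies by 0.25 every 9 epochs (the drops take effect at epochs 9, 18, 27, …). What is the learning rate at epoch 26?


n_drops = ⌊26/9⌋ = 2
lr = 0.2·0.25^2 = 0.2·0.0625 = 0.0125

0.0125


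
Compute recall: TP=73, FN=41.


Recall = TP/(TP+FN)
= 73/(73+41)
= 73/114 = 64.04%

64.04%


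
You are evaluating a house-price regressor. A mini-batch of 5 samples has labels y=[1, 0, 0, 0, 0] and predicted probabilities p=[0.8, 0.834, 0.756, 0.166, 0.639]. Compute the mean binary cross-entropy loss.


L[0] = -ln(0.8) = 0.2231
L[1] = -ln(1-0.834) = -ln(0.166) = 1.7958
L[2] = -ln(1-0.756) = -ln(0.244) = 1.4106
L[3] = -ln(1-0.166) = -ln(0.834) = 0.1815
L[4] = -ln(1-0.639) = -ln(0.361) = 1.0189
mean = (0.2231 + 1.7958 + 1.4106 + 0.1815 + 1.0189)/5 = 0.926

0.926


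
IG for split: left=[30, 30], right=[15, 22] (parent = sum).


Parent = [45, 52], H_parent = 0.9962
H_left = 1 (n=60), H_right = 0.974 (n=37)
H_children = (60/97)·1 + (37/97)·0.974 = 0.9901
IG = 0.9962 - 0.9901 = 0.0061

0.0061


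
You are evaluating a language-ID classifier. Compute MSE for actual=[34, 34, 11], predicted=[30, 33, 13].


Squared errors: (34-30)²=16, (34-33)²=1, (11-13)²=4
Sum = 21
MSE = 21/3 = 7

7


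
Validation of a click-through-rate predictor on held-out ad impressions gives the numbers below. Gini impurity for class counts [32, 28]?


Probabilities: [32/60, 28/60] ≈ [0.5333, 0.4667]
Σpᵢ² = (1024 + 784)/60² = 1808/3600
Gini = 1 - Σpᵢ² = 1 - 1808/3600 = 0.4978

0.4978


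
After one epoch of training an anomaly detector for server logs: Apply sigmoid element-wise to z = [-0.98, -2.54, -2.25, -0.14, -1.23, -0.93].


σ(-0.98) = 1/(1+e^0.98) = 0.2729
σ(-2.54) = 1/(1+e^2.54) = 0.0731
σ(-2.25) = 1/(1+e^2.25) = 0.0953
σ(-0.14) = 1/(1+e^0.14) = 0.4651
σ(-1.23) = 1/(1+e^1.23) = 0.2262
σ(-0.93) = 1/(1+e^0.93) = 0.2829
result = [0.2729, 0.0731, 0.0953, 0.4651, 0.2262, 0.2829]

[0.2729, 0.0731, 0.0953, 0.4651, 0.2262, 0.2829]


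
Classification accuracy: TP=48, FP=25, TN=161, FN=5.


Accuracy = (TP+TN)/(TP+TN+FP+FN)
= (48+161)/(239)
= 209/239 = 87.45%

87.45%


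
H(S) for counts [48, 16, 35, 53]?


Probabilities: [48/152, 16/152, 35/152, 53/152] ≈ [0.3158, 0.1053, 0.2303, 0.3487]
H = -((48/152)·log₂(48/152) + (16/152)·log₂(16/152) + (35/152)·log₂(35/152) + (53/152)·log₂(53/152))
  = 1.8849 bits

1.8849 bits


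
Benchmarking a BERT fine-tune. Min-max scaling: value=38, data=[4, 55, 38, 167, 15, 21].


min=4, max=167
(38-4)/(167-4) = 34/163 = 0.2086

0.2086


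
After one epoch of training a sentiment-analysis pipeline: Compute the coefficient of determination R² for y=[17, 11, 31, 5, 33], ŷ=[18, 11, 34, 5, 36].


ȳ = 19.4
SS_res = Σ(y-ŷ)² = 19
SS_tot = Σ(y-ȳ)² = 603.2
R² = 1 - SS_res/SS_tot = 1 - 0.0315 = 0.9685

0.9685


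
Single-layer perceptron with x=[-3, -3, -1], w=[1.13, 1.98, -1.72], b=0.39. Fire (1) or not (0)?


z = (-3)·(1.13) + (-3)·(1.98) + (-1)·(-1.72) + 0.39
  = -7.22
step(z) = 0 (z<0)

0


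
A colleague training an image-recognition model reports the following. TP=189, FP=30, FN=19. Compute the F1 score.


Precision = 189/219 = 0.863
Recall = 189/208 = 0.9087
F1 = 2·P·R/(P+R) = 2·TP/(2·TP+FP+FN) = 378/(378+30+19) = 378/427 = 0.8852

0.8852


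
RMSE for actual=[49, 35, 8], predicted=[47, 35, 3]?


MSE = 29/3 = 9.6667
RMSE = √(29/3) = 3.1091

3.1091


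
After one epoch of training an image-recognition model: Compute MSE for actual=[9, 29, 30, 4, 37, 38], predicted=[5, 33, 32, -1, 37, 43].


Squared errors: (9-5)²=16, (29-33)²=16, (30-32)²=4, (4+ 1)²=25, (37-37)²=0, (38-43)²=25
Sum = 86
MSE = 86/6 = 43/3

43/3


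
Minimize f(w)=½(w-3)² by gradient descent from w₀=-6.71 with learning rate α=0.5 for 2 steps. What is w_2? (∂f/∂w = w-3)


step 1: grad = -6.71-3 = -9.71; w = -6.71 - 0.5·(-9.71) = -1.855
step 2: grad = -1.855-3 = -4.855; w = -1.855 - 0.5·(-4.855) = 0.5725

0.5725


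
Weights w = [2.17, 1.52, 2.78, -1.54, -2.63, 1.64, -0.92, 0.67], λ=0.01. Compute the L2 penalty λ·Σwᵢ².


‖w‖₂² = (2.17)² + (1.52)² + (2.78)² + (-1.54)² + (-2.63)² + (1.64)² + (-0.92)² + (0.67)²
     = 4.7089 + 2.3104 + 7.7284 + 2.3716 + 6.9169 + 2.6896 + 0.8464 + 0.4489
     = 28.0211
λ·‖w‖₂² = 0.01·28.0211 = 0.280211

0.280211


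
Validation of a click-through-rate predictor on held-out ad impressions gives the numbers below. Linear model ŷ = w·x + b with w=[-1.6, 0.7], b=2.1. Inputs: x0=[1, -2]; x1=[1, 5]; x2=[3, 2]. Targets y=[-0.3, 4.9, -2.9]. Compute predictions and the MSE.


ŷ0 = (-1.6)·(1) + (0.7)·(-2) + 2.1 = -0.9
ŷ1 = (-1.6)·(1) + (0.7)·(5) + 2.1 = 4.0
ŷ2 = (-1.6)·(3) + (0.7)·(2) + 2.1 = -1.3
errors² = [0.36, 0.81, 2.56]
MSE = 3.7300/3 = 1.2433

1.2433


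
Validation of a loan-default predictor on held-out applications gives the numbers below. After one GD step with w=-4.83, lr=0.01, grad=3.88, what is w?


w_new = w - α·∇
= -4.83 - 0.01·3.88
= -4.83 - 0.0388
= -4.8688

-4.8688


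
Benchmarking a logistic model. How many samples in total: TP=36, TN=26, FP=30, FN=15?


Total = TP + TN + FP + FN
= 36 + 26 + 30 + 15
= 107
(Predicted positive: 66, predicted negative: 41)

107


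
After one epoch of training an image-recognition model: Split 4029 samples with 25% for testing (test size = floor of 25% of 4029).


Test = ⌊4029·25/100⌋ = 1007
Train = 4029 - 1007 = 3022

Train: 3022, Test: 1007


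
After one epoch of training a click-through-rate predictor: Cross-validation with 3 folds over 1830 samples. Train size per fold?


Fold size = 1830/3 = 610
Training per fold = 1830 - 610 = 1220

1220


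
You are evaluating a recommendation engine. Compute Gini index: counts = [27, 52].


Probabilities: [27/79, 52/79] ≈ [0.3418, 0.6582]
Σpᵢ² = (729 + 2704)/79² = 3433/6241
Gini = 1 - Σpᵢ² = 1 - 3433/6241 = 0.4499

0.4499


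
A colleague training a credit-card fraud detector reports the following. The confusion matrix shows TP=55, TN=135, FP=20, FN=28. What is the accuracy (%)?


Accuracy = (TP+TN)/(TP+TN+FP+FN)
= (55+135)/(238)
= 190/238 = 79.83%

79.83%


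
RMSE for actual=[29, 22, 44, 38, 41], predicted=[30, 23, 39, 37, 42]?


MSE = 29/5 = 5.8
RMSE = √(29/5) = 2.4083

2.4083


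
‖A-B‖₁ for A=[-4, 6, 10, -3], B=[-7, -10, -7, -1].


d = |-4+ 7| + |6+ 10| + |10+ 7| + |-3+ 1|
  = 3 + 16 + 17 + 2
  = 38

38


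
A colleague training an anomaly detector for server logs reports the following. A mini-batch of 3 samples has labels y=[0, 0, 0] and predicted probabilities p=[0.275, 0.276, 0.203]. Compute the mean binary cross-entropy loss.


L[0] = -ln(1-0.275) = -ln(0.725) = 0.3216
L[1] = -ln(1-0.276) = -ln(0.724) = 0.323
L[2] = -ln(1-0.203) = -ln(0.797) = 0.2269
mean = (0.3216 + 0.323 + 0.2269)/3 = 0.2905

0.2905


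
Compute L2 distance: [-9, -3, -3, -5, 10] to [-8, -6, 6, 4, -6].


d = √((-9+ 8)² + (-3+ 6)² + (-3-6)² + (-5-4)² + (10+ 6)²)
  = √(1 + 9 + 81 + 81 + 256)
  = √428 = 20.6882

20.6882


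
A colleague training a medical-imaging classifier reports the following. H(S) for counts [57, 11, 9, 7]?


Probabilities: [57/84, 11/84, 9/84, 7/84] ≈ [0.6786, 0.131, 0.1071, 0.0833]
H = -((57/84)·log₂(57/84) + (11/84)·log₂(11/84) + (9/84)·log₂(9/84) + (7/84)·log₂(7/84))
  = 1.4077 bits

1.4077 bits


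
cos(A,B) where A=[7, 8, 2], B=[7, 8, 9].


A·B = 7·7 + 8·8 + 2·9 = 131
‖A‖ = √117 = 10.8167, ‖B‖ = √194 = 13.9284
cos = 131/(√117·√194) = 131/√22698 = 0.8695

0.8695


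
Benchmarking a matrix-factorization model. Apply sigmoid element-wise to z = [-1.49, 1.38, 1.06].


σ(-1.49) = 1/(1+e^1.49) = 0.1839
σ(1.38) = 1/(1+e^-1.38) = 0.799
σ(1.06) = 1/(1+e^-1.06) = 0.7427
result = [0.1839, 0.799, 0.7427]

[0.1839, 0.799, 0.7427]


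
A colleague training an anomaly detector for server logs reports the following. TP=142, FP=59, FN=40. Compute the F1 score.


Precision = 142/201 = 0.7065
Recall = 142/182 = 0.7802
F1 = 2·P·R/(P+R) = 2·TP/(2·TP+FP+FN) = 284/(284+59+40) = 284/383 = 0.7415

0.7415


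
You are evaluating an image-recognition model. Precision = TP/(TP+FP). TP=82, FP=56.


Precision = TP/(TP+FP)
= 82/(82+56)
= 82/138 = 59.42%

59.42%


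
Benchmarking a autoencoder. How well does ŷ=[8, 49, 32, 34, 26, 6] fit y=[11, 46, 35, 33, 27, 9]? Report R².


ȳ = 26.8333
SS_res = Σ(y-ŷ)² = 38
SS_tot = Σ(y-ȳ)² = 1040.83
R² = 1 - SS_res/SS_tot = 1 - 0.0365 = 0.9635

0.9635


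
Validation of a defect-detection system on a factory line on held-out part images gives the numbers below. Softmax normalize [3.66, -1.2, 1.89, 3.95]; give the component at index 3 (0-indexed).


Exponentials: e^3.66=38.8613, e^-1.2=0.3012, e^1.89=6.6194, e^3.95=51.9354
Sum = 97.7173
Softmax = [0.3977, 0.0031, 0.0677, 0.5315]
p[3] = 51.9354/97.7173 = 0.5315

0.5315


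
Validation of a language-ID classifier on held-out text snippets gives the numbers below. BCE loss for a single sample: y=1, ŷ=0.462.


BCE = -[y·ln(p) + (1-y)·ln(1-p)]
= -1·ln(0.462) - 0
= -ln(0.462) = 0.7722

0.7722


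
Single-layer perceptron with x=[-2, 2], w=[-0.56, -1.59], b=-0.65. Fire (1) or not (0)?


z = (-2)·(-0.56) + (2)·(-1.59) - 0.65
  = -2.71
step(z) = 0 (z<0)

0


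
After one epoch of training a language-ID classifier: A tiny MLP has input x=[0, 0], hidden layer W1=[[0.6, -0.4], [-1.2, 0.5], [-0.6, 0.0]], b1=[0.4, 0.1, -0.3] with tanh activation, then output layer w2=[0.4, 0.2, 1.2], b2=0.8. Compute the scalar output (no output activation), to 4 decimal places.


z1[0] = (0.6)·(0) + (-0.4)·(0) + 0.4 = 0.4
z1[1] = (-1.2)·(0) + (0.5)·(0) + 0.1 = 0.1
z1[2] = (-0.6)·(0) + (0.0)·(0) - 0.3 = -0.3
h = tanh(z1) = [0.3799, 0.0997, -0.2913]
output = (0.4)·(0.3799) + (0.2)·(0.0997) + (1.2)·(-0.2913) + 0.8 = 0.6223

0.6223


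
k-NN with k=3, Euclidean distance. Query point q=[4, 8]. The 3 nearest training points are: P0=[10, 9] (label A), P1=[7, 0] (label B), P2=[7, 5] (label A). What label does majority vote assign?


d(q,P0) = 6.0828  (label A)
d(q,P1) = 8.544  (label B)
d(q,P2) = 4.2426  (label A)
Votes: A=2, B=1
Majority → A

A


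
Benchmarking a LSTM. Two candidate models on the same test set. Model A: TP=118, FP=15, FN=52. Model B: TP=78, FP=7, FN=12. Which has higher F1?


Model A: P=118/133=0.8872, R=118/170=0.6941, F1=2PR/(P+R)=2TP/(2TP+FP+FN)=236/303=0.7789
Model B: P=78/85=0.9176, R=78/90=0.8667, F1=2PR/(P+R)=2TP/(2TP+FP+FN)=156/175=0.8914
0.7789 < 0.8914 → Model B

Model B


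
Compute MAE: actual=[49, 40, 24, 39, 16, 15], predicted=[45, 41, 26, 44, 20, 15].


Absolute errors: |49-45|=4, |40-41|=1, |24-26|=2, |39-44|=5, |16-20|=4, |15-15|=0
Sum = 16
MAE = 16/6 = 8/3

8/3


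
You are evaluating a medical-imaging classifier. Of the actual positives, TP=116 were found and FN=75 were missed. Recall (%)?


Recall = TP/(TP+FN)
= 116/(116+75)
= 116/191 = 60.73%

60.73%


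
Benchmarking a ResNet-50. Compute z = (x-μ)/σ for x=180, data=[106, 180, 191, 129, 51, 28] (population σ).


μ = 114.1667, σ = 60.4688
z = (180 - 114.1667)/60.4688 = 1.0887

1.0887


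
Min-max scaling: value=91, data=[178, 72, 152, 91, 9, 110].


min=9, max=178
(91-9)/(178-9) = 82/169 = 0.4852

0.4852


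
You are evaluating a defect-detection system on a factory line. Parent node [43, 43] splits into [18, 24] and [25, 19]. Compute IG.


Parent = [43, 43], H_parent = 1
H_left = 0.9852 (n=42), H_right = 0.9865 (n=44)
H_children = (42/86)·0.9852 + (44/86)·0.9865 = 0.9859
IG = 1 - 0.9859 = 0.0141

0.0141


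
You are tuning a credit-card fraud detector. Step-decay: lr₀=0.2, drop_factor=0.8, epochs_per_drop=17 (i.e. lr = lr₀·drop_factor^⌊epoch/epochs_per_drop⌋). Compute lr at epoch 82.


n_drops = ⌊82/17⌋ = 4
lr = 0.2·0.8^4 = 0.2·0.4096 = 0.08192

0.08192


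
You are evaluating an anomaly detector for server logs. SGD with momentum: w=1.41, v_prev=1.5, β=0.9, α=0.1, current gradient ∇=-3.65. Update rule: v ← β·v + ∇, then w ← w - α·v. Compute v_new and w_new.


v_new = 0.9·1.5 - 3.65 = 1.35 - 3.65 = -2.3
w_new = 1.41 - 0.1·-2.3 = 1.41 + 0.23 = 1.64

v_new=-2.3, w_new=1.64


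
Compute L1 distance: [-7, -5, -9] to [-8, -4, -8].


d = |-7+ 8| + |-5+ 4| + |-9+ 8|
  = 1 + 1 + 1
  = 3

3


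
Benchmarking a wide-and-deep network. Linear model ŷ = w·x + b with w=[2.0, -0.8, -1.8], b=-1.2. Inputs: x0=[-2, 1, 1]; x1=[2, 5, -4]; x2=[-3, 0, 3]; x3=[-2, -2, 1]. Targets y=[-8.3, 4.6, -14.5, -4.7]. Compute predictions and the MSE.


ŷ0 = (2.0)·(-2) + (-0.8)·(1) + (-1.8)·(1) - 1.2 = -7.8
ŷ1 = (2.0)·(2) + (-0.8)·(5) + (-1.8)·(-4) - 1.2 = 6.0
ŷ2 = (2.0)·(-3) + (-0.8)·(0) + (-1.8)·(3) - 1.2 = -12.6
ŷ3 = (2.0)·(-2) + (-0.8)·(-2) + (-1.8)·(1) - 1.2 = -5.4
errors² = [0.25, 1.96, 3.61, 0.49]
MSE = 6.3100/4 = 1.5775

1.5775


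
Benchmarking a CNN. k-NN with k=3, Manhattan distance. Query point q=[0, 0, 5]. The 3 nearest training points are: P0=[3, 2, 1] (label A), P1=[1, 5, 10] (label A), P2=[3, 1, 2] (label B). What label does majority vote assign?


d(q,P0) = 9  (label A)
d(q,P1) = 11  (label A)
d(q,P2) = 7  (label B)
Votes: A=2, B=1
Majority → A

A


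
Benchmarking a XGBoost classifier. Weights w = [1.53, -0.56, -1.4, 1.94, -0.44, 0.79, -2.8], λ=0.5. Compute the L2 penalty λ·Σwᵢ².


‖w‖₂² = (1.53)² + (-0.56)² + (-1.4)² + (1.94)² + (-0.44)² + (0.79)² + (-2.8)²
     = 2.3409 + 0.3136 + 1.96 + 3.7636 + 0.1936 + 0.6241 + 7.84
     = 17.0358
λ·‖w‖₂² = 0.5·17.0358 = 8.5179

8.5179


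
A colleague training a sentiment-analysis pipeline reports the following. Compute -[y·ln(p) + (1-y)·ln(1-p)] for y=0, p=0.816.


BCE = -[y·ln(p) + (1-y)·ln(1-p)]
= -0 - 1·ln(1-0.816)
= -ln(0.184) = 1.6928

1.6928


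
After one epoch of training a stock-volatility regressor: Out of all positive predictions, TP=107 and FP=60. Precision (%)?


Precision = TP/(TP+FP)
= 107/(107+60)
= 107/167 = 64.07%

64.07%


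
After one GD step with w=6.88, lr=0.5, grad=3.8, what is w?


w_new = w - α·∇
= 6.88 - 0.5·3.8
= 6.88 - 1.9
= 4.98

4.98


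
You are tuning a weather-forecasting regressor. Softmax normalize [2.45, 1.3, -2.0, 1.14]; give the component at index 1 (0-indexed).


Exponentials: e^2.45=11.5883, e^1.3=3.6693, e^-2.0=0.1353, e^1.14=3.1268
Sum = 18.5197
Softmax = [0.6257, 0.1981, 0.0073, 0.1688]
p[1] = 3.6693/18.5197 = 0.1981

0.1981


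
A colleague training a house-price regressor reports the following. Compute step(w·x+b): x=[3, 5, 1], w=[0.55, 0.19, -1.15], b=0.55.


z = (3)·(0.55) + (5)·(0.19) + (1)·(-1.15) + 0.55
  = 2.0
step(z) = 1 (z≥0)

1


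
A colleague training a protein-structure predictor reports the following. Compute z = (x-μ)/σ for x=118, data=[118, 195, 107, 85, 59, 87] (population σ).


μ = 108.5, σ = 42.8942
z = (118 - 108.5)/42.8942 = 0.2215

0.2215


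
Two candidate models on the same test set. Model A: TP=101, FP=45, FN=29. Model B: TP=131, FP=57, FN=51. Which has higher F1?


Model A: P=101/146=0.6918, R=101/130=0.7769, F1=2PR/(P+R)=2TP/(2TP+FP+FN)=202/276=0.7319
Model B: P=131/188=0.6968, R=131/182=0.7198, F1=2PR/(P+R)=2TP/(2TP+FP+FN)=262/370=0.7081
0.7319 > 0.7081 → Model A

Model A


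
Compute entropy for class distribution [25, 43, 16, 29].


Probabilities: [25/113, 43/113, 16/113, 29/113] ≈ [0.2212, 0.3805, 0.1416, 0.2566]
H = -((25/113)·log₂(25/113) + (43/113)·log₂(43/113) + (16/113)·log₂(16/113) + (29/113)·log₂(29/113))
  = 1.9148 bits

1.9148 bits


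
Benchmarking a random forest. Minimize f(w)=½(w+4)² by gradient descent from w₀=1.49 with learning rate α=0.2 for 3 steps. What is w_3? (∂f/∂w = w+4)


step 1: grad = 1.49+4 = 5.49; w = 1.49 - 0.2·(5.49) = 0.392
step 2: grad = 0.392+4 = 4.392; w = 0.392 - 0.2·(4.392) = -0.4864
step 3: grad = -0.4864+4 = 3.5136; w = -0.4864 - 0.2·(3.5136) = -1.18912

-1.18912


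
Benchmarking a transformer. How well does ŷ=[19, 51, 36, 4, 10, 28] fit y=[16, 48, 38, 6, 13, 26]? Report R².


ȳ = 24.5
SS_res = Σ(y-ŷ)² = 39
SS_tot = Σ(y-ȳ)² = 1283.5
R² = 1 - SS_res/SS_tot = 1 - 0.0304 = 0.9696

0.9696


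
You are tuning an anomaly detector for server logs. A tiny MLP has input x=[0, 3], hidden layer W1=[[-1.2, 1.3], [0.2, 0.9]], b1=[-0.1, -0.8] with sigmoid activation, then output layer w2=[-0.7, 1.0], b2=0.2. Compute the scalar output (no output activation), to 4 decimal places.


z1[0] = (-1.2)·(0) + (1.3)·(3) - 0.1 = 3.8
z1[1] = (0.2)·(0) + (0.9)·(3) - 0.8 = 1.9
h = sigmoid(z1) = [0.9781, 0.8699]
output = (-0.7)·(0.9781) + (1.0)·(0.8699) + 0.2 = 0.3852

0.3852


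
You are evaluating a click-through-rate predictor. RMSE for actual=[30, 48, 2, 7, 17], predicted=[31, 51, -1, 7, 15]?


MSE = 23/5 = 4.6
RMSE = √(23/5) = 2.1448

2.1448


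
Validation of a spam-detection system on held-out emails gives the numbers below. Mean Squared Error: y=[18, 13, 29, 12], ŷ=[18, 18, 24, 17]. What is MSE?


Squared errors: (18-18)²=0, (13-18)²=25, (29-24)²=25, (12-17)²=25
Sum = 75
MSE = 75/4 = 75/4

75/4


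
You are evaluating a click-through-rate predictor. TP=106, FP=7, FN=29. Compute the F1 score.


Precision = 106/113 = 0.9381
Recall = 106/135 = 0.7852
F1 = 2·P·R/(P+R) = 2·TP/(2·TP+FP+FN) = 212/(212+7+29) = 212/248 = 0.8548

0.8548


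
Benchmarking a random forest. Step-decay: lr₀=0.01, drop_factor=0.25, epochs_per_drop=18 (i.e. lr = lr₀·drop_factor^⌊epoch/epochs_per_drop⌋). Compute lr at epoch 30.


n_drops = ⌊30/18⌋ = 1
lr = 0.01·0.25^1 = 0.01·0.25 = 0.0025

0.0025


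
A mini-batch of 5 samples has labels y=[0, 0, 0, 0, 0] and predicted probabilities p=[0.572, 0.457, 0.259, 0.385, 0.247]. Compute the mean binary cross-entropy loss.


L[0] = -ln(1-0.572) = -ln(0.428) = 0.8486
L[1] = -ln(1-0.457) = -ln(0.543) = 0.6106
L[2] = -ln(1-0.259) = -ln(0.741) = 0.2998
L[3] = -ln(1-0.385) = -ln(0.615) = 0.4861
L[4] = -ln(1-0.247) = -ln(0.753) = 0.2837
mean = (0.8486 + 0.6106 + 0.2998 + 0.4861 + 0.2837)/5 = 0.5058

0.5058


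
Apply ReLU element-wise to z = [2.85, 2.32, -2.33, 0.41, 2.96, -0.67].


ReLU(2.85) = max(0, 2.85) = 2.85
ReLU(2.32) = max(0, 2.32) = 2.32
ReLU(-2.33) = max(0, -2.33) = 0.0
ReLU(0.41) = max(0, 0.41) = 0.41
ReLU(2.96) = max(0, 2.96) = 2.96
ReLU(-0.67) = max(0, -0.67) = 0.0
result = [2.85, 2.32, 0.0, 0.41, 2.96, 0.0]

[2.85, 2.32, 0.0, 0.41, 2.96, 0.0]


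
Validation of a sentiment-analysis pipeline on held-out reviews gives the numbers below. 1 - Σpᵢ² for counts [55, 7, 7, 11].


Probabilities: [55/80, 7/80, 7/80, 11/80] ≈ [0.6875, 0.0875, 0.0875, 0.1375]
Σpᵢ² = (3025 + 49 + 49 + 121)/80² = 3244/6400
Gini = 1 - Σpᵢ² = 1 - 3244/6400 = 0.4931

0.4931


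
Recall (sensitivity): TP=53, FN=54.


Recall = TP/(TP+FN)
= 53/(53+54)
= 53/107 = 49.53%

49.53%


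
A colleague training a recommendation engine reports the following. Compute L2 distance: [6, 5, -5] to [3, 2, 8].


d = √((6-3)² + (5-2)² + (-5-8)²)
  = √(9 + 9 + 169)
  = √187 = 13.6748

13.6748


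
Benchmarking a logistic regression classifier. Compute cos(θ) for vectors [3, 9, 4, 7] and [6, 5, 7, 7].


A·B = 3·6 + 9·5 + 4·7 + 7·7 = 140
‖A‖ = √155 = 12.4499, ‖B‖ = √159 = 12.6095
cos = 140/(√155·√159) = 140/√24645 = 0.8918

0.8918


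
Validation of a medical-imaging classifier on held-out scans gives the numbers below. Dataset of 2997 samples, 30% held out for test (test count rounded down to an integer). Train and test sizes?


Test = ⌊2997·30/100⌋ = 899
Train = 2997 - 899 = 2098

Train: 2098, Test: 899


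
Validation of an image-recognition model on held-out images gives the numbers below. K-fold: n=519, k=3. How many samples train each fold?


Fold size = 519/3 = 173
Training per fold = 519 - 173 = 346

346


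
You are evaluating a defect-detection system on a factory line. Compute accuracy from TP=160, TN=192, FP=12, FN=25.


Accuracy = (TP+TN)/(TP+TN+FP+FN)
= (160+192)/(389)
= 352/389 = 90.49%

90.49%


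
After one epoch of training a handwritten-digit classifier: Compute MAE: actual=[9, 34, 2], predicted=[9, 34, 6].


Absolute errors: |9-9|=0, |34-34|=0, |2-6|=4
Sum = 4
MAE = 4/3 = 4/3

4/3


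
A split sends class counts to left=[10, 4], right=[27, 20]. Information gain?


Parent = [37, 24], H_parent = 0.967
H_left = 0.8631 (n=14), H_right = 0.9839 (n=47)
H_children = (14/61)·0.8631 + (47/61)·0.9839 = 0.9562
IG = 0.967 - 0.9562 = 0.0108

0.0108


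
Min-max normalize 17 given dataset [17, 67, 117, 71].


min=17, max=117
(17-17)/(117-17) = 0/100 = 0.0

0.0


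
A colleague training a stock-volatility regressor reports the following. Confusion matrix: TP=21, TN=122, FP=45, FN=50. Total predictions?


Total = TP + TN + FP + FN
= 21 + 122 + 45 + 50
= 238
(Predicted positive: 66, predicted negative: 172)

238


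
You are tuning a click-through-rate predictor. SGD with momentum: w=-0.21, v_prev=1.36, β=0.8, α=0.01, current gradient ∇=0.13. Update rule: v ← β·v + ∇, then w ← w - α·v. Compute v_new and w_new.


v_new = 0.8·1.36 + 0.13 = 1.088 + 0.13 = 1.218
w_new = -0.21 - 0.01·1.218 = -0.21 - 0.01218 = -0.22218

v_new=1.218, w_new=-0.22218


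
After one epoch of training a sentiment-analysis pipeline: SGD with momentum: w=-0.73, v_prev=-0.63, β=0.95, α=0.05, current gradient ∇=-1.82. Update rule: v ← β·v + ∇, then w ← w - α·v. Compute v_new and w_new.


v_new = 0.95·-0.63 - 1.82 = -0.5985 - 1.82 = -2.4185
w_new = -0.73 - 0.05·-2.4185 = -0.73 + 0.120925 = -0.609075

v_new=-2.4185, w_new=-0.609075


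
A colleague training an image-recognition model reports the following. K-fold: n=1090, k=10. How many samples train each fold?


Fold size = 1090/10 = 109
Training per fold = 1090 - 109 = 981

981


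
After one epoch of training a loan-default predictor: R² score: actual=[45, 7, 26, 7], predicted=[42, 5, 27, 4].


ȳ = 21.25
SS_res = Σ(y-ŷ)² = 23
SS_tot = Σ(y-ȳ)² = 992.75
R² = 1 - SS_res/SS_tot = 1 - 0.0232 = 0.9768

0.9768


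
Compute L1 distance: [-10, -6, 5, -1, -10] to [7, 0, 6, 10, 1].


d = |-10-7| + |-6-0| + |5-6| + |-1-10| + |-10-1|
  = 17 + 6 + 1 + 11 + 11
  = 46

46


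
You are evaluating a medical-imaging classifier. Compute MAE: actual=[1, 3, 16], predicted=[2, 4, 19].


Absolute errors: |1-2|=1, |3-4|=1, |16-19|=3
Sum = 5
MAE = 5/3 = 5/3

5/3


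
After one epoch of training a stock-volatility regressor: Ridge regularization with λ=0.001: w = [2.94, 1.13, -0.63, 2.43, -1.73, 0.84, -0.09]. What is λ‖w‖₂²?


‖w‖₂² = (2.94)² + (1.13)² + (-0.63)² + (2.43)² + (-1.73)² + (0.84)² + (-0.09)²
     = 8.6436 + 1.2769 + 0.3969 + 5.9049 + 2.9929 + 0.7056 + 0.0081
     = 19.9289
λ·‖w‖₂² = 0.001·19.9289 = 0.019929

0.019929


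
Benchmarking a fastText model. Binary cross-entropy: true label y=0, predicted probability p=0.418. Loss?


BCE = -[y·ln(p) + (1-y)·ln(1-p)]
= -0 - 1·ln(1-0.418)
= -ln(0.582) = 0.5413

0.5413


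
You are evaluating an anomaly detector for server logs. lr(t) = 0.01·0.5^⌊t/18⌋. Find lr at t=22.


n_drops = ⌊22/18⌋ = 1
lr = 0.01·0.5^1 = 0.01·0.5 = 0.005

0.005


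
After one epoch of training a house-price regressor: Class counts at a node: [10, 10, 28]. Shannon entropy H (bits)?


Probabilities: [10/48, 10/48, 28/48] ≈ [0.2083, 0.2083, 0.5833]
H = -((10/48)·log₂(10/48) + (10/48)·log₂(10/48) + (28/48)·log₂(28/48))
  = 1.3965 bits

1.3965 bits


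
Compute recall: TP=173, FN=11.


Recall = TP/(TP+FN)
= 173/(173+11)
= 173/184 = 94.02%

94.02%


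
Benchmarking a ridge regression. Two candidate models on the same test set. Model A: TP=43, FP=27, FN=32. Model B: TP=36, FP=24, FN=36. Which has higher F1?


Model A: P=43/70=0.6143, R=43/75=0.5733, F1=2PR/(P+R)=2TP/(2TP+FP+FN)=86/145=0.5931
Model B: P=36/60=0.6, R=36/72=0.5, F1=2PR/(P+R)=2TP/(2TP+FP+FN)=72/132=0.5455
0.5931 > 0.5455 → Model A

Model A


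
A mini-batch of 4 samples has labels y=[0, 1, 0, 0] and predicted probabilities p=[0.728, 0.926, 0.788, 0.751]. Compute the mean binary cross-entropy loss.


L[0] = -ln(1-0.728) = -ln(0.272) = 1.302
L[1] = -ln(0.926) = 0.0769
L[2] = -ln(1-0.788) = -ln(0.212) = 1.5512
L[3] = -ln(1-0.751) = -ln(0.249) = 1.3903
mean = (1.302 + 0.0769 + 1.5512 + 1.3903)/4 = 1.0801

1.0801


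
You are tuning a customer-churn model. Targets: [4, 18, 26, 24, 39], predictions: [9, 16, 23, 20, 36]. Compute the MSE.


Squared errors: (4-9)²=25, (18-16)²=4, (26-23)²=9, (24-20)²=16, (39-36)²=9
Sum = 63
MSE = 63/5 = 63/5

63/5


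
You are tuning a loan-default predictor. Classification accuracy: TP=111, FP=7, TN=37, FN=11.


Accuracy = (TP+TN)/(TP+TN+FP+FN)
= (111+37)/(166)
= 148/166 = 89.16%

89.16%


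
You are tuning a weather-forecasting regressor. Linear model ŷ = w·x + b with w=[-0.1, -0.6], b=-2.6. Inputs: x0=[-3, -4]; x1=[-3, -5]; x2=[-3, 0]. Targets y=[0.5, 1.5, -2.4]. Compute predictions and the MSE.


ŷ0 = (-0.1)·(-3) + (-0.6)·(-4) - 2.6 = 0.1
ŷ1 = (-0.1)·(-3) + (-0.6)·(-5) - 2.6 = 0.7
ŷ2 = (-0.1)·(-3) + (-0.6)·(0) - 2.6 = -2.3
errors² = [0.16, 0.64, 0.01]
MSE = 0.8100/3 = 0.27

0.27


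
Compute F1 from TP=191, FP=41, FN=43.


Precision = 191/232 = 0.8233
Recall = 191/234 = 0.8162
F1 = 2·P·R/(P+R) = 2·TP/(2·TP+FP+FN) = 382/(382+41+43) = 382/466 = 0.8197

0.8197


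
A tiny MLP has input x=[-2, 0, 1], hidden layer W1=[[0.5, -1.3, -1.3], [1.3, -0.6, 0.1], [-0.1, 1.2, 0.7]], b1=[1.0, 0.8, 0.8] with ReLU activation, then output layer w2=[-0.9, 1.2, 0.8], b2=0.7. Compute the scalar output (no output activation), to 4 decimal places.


z1[0] = (0.5)·(-2) + (-1.3)·(0) + (-1.3)·(1) + 1.0 = -1.3
z1[1] = (1.3)·(-2) + (-0.6)·(0) + (0.1)·(1) + 0.8 = -1.7
z1[2] = (-0.1)·(-2) + (1.2)·(0) + (0.7)·(1) + 0.8 = 1.7
h = ReLU(z1) = [0.0, 0.0, 1.7]
output = (-0.9)·(0.0) + (1.2)·(0.0) + (0.8)·(1.7) + 0.7 = 2.06

2.06


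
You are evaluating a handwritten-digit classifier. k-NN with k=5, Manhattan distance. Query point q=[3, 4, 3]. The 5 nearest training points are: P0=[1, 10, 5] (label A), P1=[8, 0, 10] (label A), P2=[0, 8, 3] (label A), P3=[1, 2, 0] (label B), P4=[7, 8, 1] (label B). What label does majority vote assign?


d(q,P0) = 10  (label A)
d(q,P1) = 16  (label A)
d(q,P2) = 7  (label A)
d(q,P3) = 7  (label B)
d(q,P4) = 10  (label B)
Votes: A=3, B=2
Majority → A

A


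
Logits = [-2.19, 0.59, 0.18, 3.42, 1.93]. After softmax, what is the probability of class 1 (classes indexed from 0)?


Exponentials: e^-2.19=0.1119, e^0.59=1.804, e^0.18=1.1972, e^3.42=30.5694, e^1.93=6.8895
Sum = 40.572
Softmax = [0.0028, 0.0445, 0.0295, 0.7535, 0.1698]
p[1] = 1.804/40.572 = 0.0445

0.0445


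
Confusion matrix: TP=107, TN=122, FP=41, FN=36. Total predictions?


Total = TP + TN + FP + FN
= 107 + 122 + 41 + 36
= 306
(Predicted positive: 148, predicted negative: 158)

306


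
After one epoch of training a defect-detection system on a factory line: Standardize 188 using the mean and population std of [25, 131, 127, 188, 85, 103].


μ = 109.8333, σ = 49.5191
z = (188 - 109.8333)/49.5191 = 1.5785

1.5785


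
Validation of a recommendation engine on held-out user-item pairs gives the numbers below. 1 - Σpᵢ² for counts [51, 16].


Probabilities: [51/67, 16/67] ≈ [0.7612, 0.2388]
Σpᵢ² = (2601 + 256)/67² = 2857/4489
Gini = 1 - Σpᵢ² = 1 - 2857/4489 = 0.3636

0.3636


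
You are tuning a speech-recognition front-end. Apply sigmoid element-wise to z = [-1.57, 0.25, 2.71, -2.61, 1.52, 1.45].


σ(-1.57) = 1/(1+e^1.57) = 0.1722
σ(0.25) = 1/(1+e^-0.25) = 0.5622
σ(2.71) = 1/(1+e^-2.71) = 0.9376
σ(-2.61) = 1/(1+e^2.61) = 0.0685
σ(1.52) = 1/(1+e^-1.52) = 0.8205
σ(1.45) = 1/(1+e^-1.45) = 0.81
result = [0.1722, 0.5622, 0.9376, 0.0685, 0.8205, 0.81]

[0.1722, 0.5622, 0.9376, 0.0685, 0.8205, 0.81]


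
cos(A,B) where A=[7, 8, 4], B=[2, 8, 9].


A·B = 7·2 + 8·8 + 4·9 = 114
‖A‖ = √129 = 11.3578, ‖B‖ = √149 = 12.2066
cos = 114/(√129·√149) = 114/√19221 = 0.8223

0.8223


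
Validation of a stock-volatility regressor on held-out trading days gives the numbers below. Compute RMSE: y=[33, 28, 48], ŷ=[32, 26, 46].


MSE = 9/3 = 3
RMSE = √(9/3) = 1.7321

1.7321


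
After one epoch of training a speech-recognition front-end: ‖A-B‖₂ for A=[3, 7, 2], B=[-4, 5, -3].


d = √((3+ 4)² + (7-5)² + (2+ 3)²)
  = √(49 + 4 + 25)
  = √78 = 8.8318

8.8318


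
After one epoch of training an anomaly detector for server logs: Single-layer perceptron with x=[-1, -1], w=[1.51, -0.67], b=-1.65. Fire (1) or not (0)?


z = (-1)·(1.51) + (-1)·(-0.67) - 1.65
  = -2.49
step(z) = 0 (z<0)

0


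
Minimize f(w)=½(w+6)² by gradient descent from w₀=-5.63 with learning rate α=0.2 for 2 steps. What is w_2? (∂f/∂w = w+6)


step 1: grad = -5.63+6 = 0.37; w = -5.63 - 0.2·(0.37) = -5.704
step 2: grad = -5.704+6 = 0.296; w = -5.704 - 0.2·(0.296) = -5.7632

-5.7632


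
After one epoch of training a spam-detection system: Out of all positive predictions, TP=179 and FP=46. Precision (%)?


Precision = TP/(TP+FP)
= 179/(179+46)
= 179/225 = 79.56%

79.56%


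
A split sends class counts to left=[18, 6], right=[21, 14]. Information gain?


Parent = [39, 20], H_parent = 0.9238
H_left = 0.8113 (n=24), H_right = 0.971 (n=35)
H_children = (24/59)·0.8113 + (35/59)·0.971 = 0.906
IG = 0.9238 - 0.906 = 0.0178

0.0178


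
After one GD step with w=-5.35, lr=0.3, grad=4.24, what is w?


w_new = w - α·∇
= -5.35 - 0.3·4.24
= -5.35 - 1.272
= -6.622

-6.622


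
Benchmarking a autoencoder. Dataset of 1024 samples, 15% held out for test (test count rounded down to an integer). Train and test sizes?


Test = ⌊1024·15/100⌋ = 153
Train = 1024 - 153 = 871

Train: 871, Test: 153


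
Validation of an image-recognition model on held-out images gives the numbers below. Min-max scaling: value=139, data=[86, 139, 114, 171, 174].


min=86, max=174
(139-86)/(174-86) = 53/88 = 0.6023

0.6023


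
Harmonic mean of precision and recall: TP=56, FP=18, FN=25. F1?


Precision = 56/74 = 0.7568
Recall = 56/81 = 0.6914
F1 = 2·P·R/(P+R) = 2·TP/(2·TP+FP+FN) = 112/(112+18+25) = 112/155 = 0.7226

0.7226


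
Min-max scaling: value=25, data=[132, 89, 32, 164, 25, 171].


min=25, max=171
(25-25)/(171-25) = 0/146 = 0.0

0.0


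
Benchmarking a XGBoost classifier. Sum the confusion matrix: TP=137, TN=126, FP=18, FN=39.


Total = TP + TN + FP + FN
= 137 + 126 + 18 + 39
= 320
(Predicted positive: 155, predicted negative: 165)

320


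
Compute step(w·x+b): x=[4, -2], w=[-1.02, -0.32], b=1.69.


z = (4)·(-1.02) + (-2)·(-0.32) + 1.69
  = -1.75
step(z) = 0 (z<0)

0


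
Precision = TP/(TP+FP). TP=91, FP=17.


Precision = TP/(TP+FP)
= 91/(91+17)
= 91/108 = 84.26%

84.26%


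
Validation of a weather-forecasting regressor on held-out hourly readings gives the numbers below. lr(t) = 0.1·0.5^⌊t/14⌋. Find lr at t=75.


n_drops = ⌊75/14⌋ = 5
lr = 0.1·0.5^5 = 0.1·0.03125 = 0.003125

0.003125


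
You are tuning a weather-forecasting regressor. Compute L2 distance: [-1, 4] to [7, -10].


d = √((-1-7)² + (4+ 10)²)
  = √(64 + 196)
  = √260 = 16.1245

16.1245


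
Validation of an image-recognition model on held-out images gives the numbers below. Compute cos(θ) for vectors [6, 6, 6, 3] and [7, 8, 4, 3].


A·B = 6·7 + 6·8 + 6·4 + 3·3 = 123
‖A‖ = √117 = 10.8167, ‖B‖ = √138 = 11.7473
cos = 123/(√117·√138) = 123/√16146 = 0.968

0.968


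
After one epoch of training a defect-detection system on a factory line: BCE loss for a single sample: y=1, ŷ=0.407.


BCE = -[y·ln(p) + (1-y)·ln(1-p)]
= -1·ln(0.407) - 0
= -ln(0.407) = 0.8989

0.8989


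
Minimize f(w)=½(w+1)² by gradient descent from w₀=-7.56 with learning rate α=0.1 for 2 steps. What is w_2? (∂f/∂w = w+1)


step 1: grad = -7.56+1 = -6.56; w = -7.56 - 0.1·(-6.56) = -6.904
step 2: grad = -6.904+1 = -5.904; w = -6.904 - 0.1·(-5.904) = -6.3136

-6.3136


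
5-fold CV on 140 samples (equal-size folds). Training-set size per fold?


Fold size = 140/5 = 28
Training per fold = 140 - 28 = 112

112


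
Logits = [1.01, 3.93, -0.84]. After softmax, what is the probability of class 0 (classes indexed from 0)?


Exponentials: e^1.01=2.7456, e^3.93=50.907, e^-0.84=0.4317
Sum = 54.0843
Softmax = [0.0508, 0.9413, 0.008]
p[0] = 2.7456/54.0843 = 0.0508

0.0508


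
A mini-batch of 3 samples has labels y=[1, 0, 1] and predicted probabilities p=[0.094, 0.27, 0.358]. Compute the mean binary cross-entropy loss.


L[0] = -ln(0.094) = 2.3645
L[1] = -ln(1-0.27) = -ln(0.73) = 0.3147
L[2] = -ln(0.358) = 1.0272
mean = (2.3645 + 0.3147 + 1.0272)/3 = 1.2355

1.2355


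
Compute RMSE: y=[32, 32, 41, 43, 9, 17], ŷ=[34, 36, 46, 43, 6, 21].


MSE = 70/6 = 11.6667
RMSE = √(70/6) = 3.4157

3.4157


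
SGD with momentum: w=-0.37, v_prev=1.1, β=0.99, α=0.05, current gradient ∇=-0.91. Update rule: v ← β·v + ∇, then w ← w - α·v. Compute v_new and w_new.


v_new = 0.99·1.1 - 0.91 = 1.089 - 0.91 = 0.179
w_new = -0.37 - 0.05·0.179 = -0.37 - 0.00895 = -0.37895

v_new=0.179, w_new=-0.37895


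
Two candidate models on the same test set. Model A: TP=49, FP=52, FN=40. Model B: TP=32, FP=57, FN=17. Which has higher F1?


Model A: P=49/101=0.4851, R=49/89=0.5506, F1=2PR/(P+R)=2TP/(2TP+FP+FN)=98/190=0.5158
Model B: P=32/89=0.3596, R=32/49=0.6531, F1=2PR/(P+R)=2TP/(2TP+FP+FN)=64/138=0.4638
0.5158 > 0.4638 → Model A

Model A


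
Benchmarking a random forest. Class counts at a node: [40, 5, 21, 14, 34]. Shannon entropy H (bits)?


Probabilities: [40/114, 5/114, 21/114, 14/114, 34/114] ≈ [0.3509, 0.0439, 0.1842, 0.1228, 0.2982]
H = -((40/114)·log₂(40/114) + (5/114)·log₂(5/114) + (21/114)·log₂(21/114) + (14/114)·log₂(14/114) + (34/114)·log₂(34/114))
  = 2.0697 bits

2.0697 bits


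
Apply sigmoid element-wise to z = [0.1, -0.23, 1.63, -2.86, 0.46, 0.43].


σ(0.1) = 1/(1+e^-0.1) = 0.525
σ(-0.23) = 1/(1+e^0.23) = 0.4428
σ(1.63) = 1/(1+e^-1.63) = 0.8362
σ(-2.86) = 1/(1+e^2.86) = 0.0542
σ(0.46) = 1/(1+e^-0.46) = 0.613
σ(0.43) = 1/(1+e^-0.43) = 0.6059
result = [0.525, 0.4428, 0.8362, 0.0542, 0.613, 0.6059]

[0.525, 0.4428, 0.8362, 0.0542, 0.613, 0.6059]
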